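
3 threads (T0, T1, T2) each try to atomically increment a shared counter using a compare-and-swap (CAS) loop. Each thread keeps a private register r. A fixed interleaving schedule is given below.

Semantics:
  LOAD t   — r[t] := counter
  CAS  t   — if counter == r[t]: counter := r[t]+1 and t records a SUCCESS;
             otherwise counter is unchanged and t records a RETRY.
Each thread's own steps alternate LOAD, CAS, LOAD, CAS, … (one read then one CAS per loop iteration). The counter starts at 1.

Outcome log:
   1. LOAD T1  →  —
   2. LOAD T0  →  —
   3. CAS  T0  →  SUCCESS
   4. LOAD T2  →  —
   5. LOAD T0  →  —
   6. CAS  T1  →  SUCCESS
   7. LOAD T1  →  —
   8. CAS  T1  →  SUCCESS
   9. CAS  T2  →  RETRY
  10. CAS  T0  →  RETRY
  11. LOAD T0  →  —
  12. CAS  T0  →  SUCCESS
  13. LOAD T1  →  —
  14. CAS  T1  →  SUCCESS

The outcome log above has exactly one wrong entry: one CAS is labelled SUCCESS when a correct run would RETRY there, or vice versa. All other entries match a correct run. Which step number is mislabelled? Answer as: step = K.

step = 6

Reference trace:
   1) LOAD T1:  M=1  r_T1=1
   2) LOAD T0:  M=1  r_T0=1
   3) CAS  T0:  M=2  r_T0=1 ✓
   4) LOAD T2:  M=2  r_T2=2
   5) LOAD T0:  M=2  r_T0=2
   6) CAS  T1:  M=2  r_T1=1 ✗
   7) LOAD T1:  M=2  r_T1=2
   8) CAS  T1:  M=3  r_T1=2 ✓
   9) CAS  T2:  M=3  r_T2=2 ✗
  10) CAS  T0:  M=3  r_T0=2 ✗
  11) LOAD T0:  M=3  r_T0=3
  12) CAS  T0:  M=4  r_T0=3 ✓
  13) LOAD T1:  M=4  r_T1=4
  14) CAS  T1:  M=5  r_T1=4 ✓
Flip is step 6.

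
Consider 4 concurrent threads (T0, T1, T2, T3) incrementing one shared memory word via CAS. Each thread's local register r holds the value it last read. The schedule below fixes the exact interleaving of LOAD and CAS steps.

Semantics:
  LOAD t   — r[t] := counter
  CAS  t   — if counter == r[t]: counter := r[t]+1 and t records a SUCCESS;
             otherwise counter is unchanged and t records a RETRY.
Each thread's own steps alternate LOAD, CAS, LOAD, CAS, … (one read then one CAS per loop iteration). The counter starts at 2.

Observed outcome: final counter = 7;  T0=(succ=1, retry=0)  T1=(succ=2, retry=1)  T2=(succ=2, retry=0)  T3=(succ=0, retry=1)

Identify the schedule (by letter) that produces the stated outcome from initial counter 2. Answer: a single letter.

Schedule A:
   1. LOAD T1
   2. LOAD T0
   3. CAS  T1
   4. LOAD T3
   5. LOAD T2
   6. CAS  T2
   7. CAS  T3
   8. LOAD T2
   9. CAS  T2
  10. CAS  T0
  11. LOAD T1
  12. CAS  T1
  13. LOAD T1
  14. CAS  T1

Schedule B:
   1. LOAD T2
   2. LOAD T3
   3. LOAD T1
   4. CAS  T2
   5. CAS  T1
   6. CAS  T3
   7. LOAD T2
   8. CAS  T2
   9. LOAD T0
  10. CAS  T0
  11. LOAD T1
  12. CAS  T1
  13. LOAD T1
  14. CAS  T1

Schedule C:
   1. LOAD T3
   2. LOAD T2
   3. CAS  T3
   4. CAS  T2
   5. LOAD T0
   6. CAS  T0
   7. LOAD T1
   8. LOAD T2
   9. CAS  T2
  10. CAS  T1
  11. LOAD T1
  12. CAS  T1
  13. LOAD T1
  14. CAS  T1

B

Simulating candidate B:
#1 T2 reads 2
#2 T3 reads 2
#3 T1 reads 2
#4 T2 CAS(2→3) writes; counter now 3
#5 T1 CAS(2→3) fails; counter now 3
#6 T3 CAS(2→3) fails; counter now 3
#7 T2 reads 3
#8 T2 CAS(3→4) writes; counter now 4
#9 T0 reads 4
#10 T0 CAS(4→5) writes; counter now 5
#11 T1 reads 5
#12 T1 CAS(5→6) writes; counter now 6
#13 T1 reads 6
#14 T1 CAS(6→7) writes; counter now 7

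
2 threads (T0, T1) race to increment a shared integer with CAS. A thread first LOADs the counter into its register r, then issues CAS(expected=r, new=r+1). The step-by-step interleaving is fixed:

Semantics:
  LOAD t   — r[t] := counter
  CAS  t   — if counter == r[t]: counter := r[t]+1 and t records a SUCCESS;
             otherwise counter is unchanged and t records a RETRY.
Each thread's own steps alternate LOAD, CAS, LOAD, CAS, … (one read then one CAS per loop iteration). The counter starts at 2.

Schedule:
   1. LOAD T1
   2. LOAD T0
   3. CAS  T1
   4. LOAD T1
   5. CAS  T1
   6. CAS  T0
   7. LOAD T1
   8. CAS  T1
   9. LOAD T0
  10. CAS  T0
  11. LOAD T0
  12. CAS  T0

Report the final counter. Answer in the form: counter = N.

T1 LOAD — after: cnt=2, r=2 — load
T0 LOAD — after: cnt=2, r=2 — load
T1 CAS — after: cnt=3, r=2 — ok
T1 LOAD — after: cnt=3, r=3 — load
T1 CAS — after: cnt=4, r=3 — ok
T0 CAS — after: cnt=4, r=2 — retry
T1 LOAD — after: cnt=4, r=4 — load
T1 CAS — after: cnt=5, r=4 — ok
T0 LOAD — after: cnt=5, r=5 — load
T0 CAS — after: cnt=6, r=5 — ok
T0 LOAD — after: cnt=6, r=6 — load
T0 CAS — after: cnt=7, r=6 — ok

counter = 7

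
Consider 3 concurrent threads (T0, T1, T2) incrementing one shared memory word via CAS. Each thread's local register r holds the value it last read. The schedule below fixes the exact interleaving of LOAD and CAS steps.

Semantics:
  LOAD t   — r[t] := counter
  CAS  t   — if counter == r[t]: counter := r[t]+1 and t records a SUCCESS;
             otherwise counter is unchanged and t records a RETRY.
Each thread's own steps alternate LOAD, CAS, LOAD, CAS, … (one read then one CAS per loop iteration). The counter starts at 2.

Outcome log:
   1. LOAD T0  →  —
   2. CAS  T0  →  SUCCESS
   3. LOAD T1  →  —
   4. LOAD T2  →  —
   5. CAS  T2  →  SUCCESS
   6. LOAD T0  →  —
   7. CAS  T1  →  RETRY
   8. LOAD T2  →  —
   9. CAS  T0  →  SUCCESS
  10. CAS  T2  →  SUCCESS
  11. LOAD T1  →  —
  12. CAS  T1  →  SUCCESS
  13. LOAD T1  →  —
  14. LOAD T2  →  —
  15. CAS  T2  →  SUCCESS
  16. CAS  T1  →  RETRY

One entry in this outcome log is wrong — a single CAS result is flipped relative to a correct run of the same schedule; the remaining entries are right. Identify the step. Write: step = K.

Re-executing:
[1] T0.load  rd  (counter 2, T0.r 2)
[2] T0.cas  hit  (counter 3, T0.r 2)
[3] T1.load  rd  (counter 3, T1.r 3)
[4] T2.load  rd  (counter 3, T2.r 3)
[5] T2.cas  hit  (counter 4, T2.r 3)
[6] T0.load  rd  (counter 4, T0.r 4)
[7] T1.cas  miss  (counter 4, T1.r 3)
[8] T2.load  rd  (counter 4, T2.r 4)
[9] T0.cas  hit  (counter 5, T0.r 4)
[10] T2.cas  miss  (counter 5, T2.r 4)
[11] T1.load  rd  (counter 5, T1.r 5)
[12] T1.cas  hit  (counter 6, T1.r 5)
[13] T1.load  rd  (counter 6, T1.r 6)
[14] T2.load  rd  (counter 6, T2.r 6)
[15] T2.cas  hit  (counter 7, T2.r 6)
[16] T1.cas  miss  (counter 7, T1.r 6)
Log disagrees first at step 10.

step = 10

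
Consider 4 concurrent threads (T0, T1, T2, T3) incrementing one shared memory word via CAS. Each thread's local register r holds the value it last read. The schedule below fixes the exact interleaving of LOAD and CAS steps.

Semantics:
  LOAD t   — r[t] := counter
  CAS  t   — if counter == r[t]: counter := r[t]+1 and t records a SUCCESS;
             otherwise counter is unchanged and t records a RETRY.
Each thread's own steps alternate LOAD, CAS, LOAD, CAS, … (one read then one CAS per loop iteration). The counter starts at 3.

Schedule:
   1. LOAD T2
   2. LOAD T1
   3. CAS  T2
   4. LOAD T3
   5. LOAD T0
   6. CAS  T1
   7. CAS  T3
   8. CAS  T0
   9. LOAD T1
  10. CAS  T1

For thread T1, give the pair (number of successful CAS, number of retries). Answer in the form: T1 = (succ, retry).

T1 = (1, 1)

   1) LOAD T2:  M=3  r_T2=3
   2) LOAD T1:  M=3  r_T1=3
   3) CAS  T2:  M=4  r_T2=3 ✓
   4) LOAD T3:  M=4  r_T3=4
   5) LOAD T0:  M=4  r_T0=4
   6) CAS  T1:  M=4  r_T1=3 ✗
   7) CAS  T3:  M=5  r_T3=4 ✓
   8) CAS  T0:  M=5  r_T0=4 ✗
   9) LOAD T1:  M=5  r_T1=5
  10) CAS  T1:  M=6  r_T1=5 ✓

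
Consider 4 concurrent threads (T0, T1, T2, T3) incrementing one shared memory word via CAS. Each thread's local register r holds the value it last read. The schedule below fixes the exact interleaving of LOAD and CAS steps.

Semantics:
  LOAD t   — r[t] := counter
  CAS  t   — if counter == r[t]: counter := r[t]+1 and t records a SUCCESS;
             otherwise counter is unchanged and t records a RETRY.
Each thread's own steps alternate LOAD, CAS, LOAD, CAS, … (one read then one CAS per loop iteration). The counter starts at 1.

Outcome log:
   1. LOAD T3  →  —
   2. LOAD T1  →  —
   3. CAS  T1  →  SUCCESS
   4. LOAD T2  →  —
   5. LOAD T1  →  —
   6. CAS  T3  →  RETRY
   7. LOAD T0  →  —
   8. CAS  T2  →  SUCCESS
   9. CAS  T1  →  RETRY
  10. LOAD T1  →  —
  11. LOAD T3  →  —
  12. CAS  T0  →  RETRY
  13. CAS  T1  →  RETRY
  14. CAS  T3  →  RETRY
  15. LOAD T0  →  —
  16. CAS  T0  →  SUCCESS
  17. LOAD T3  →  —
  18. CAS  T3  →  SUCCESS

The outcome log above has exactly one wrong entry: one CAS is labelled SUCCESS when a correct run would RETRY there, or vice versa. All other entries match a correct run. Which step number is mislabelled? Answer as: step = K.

Correct run:
step 1: T3 LOAD ⇒ load; ctr=1 reg=1
step 2: T1 LOAD ⇒ load; ctr=1 reg=1
step 3: T1 CAS ⇒ ok; ctr=2 reg=1
step 4: T2 LOAD ⇒ load; ctr=2 reg=2
step 5: T1 LOAD ⇒ load; ctr=2 reg=2
step 6: T3 CAS ⇒ retry; ctr=2 reg=1
step 7: T0 LOAD ⇒ load; ctr=2 reg=2
step 8: T2 CAS ⇒ ok; ctr=3 reg=2
step 9: T1 CAS ⇒ retry; ctr=3 reg=2
step 10: T1 LOAD ⇒ load; ctr=3 reg=3
step 11: T3 LOAD ⇒ load; ctr=3 reg=3
step 12: T0 CAS ⇒ retry; ctr=3 reg=2
step 13: T1 CAS ⇒ ok; ctr=4 reg=3
step 14: T3 CAS ⇒ retry; ctr=4 reg=3
step 15: T0 LOAD ⇒ load; ctr=4 reg=4
step 16: T0 CAS ⇒ ok; ctr=5 reg=4
step 17: T3 LOAD ⇒ load; ctr=5 reg=5
step 18: T3 CAS ⇒ ok; ctr=6 reg=5
Mismatch at 13.

step = 13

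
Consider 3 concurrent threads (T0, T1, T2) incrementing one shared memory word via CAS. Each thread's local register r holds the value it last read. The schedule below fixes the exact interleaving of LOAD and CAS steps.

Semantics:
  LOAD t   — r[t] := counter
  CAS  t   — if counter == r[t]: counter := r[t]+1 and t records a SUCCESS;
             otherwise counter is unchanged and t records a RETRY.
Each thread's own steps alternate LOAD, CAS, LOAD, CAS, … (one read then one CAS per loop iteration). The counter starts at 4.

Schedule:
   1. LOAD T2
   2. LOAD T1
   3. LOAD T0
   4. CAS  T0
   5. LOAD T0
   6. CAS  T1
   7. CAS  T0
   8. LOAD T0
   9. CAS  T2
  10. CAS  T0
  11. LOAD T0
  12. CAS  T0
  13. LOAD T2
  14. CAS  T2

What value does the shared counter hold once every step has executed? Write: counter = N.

counter = 9

1. LOAD T2 → mem=4 r[T2]=4 [LOAD]
2. LOAD T1 → mem=4 r[T1]=4 [LOAD]
3. LOAD T0 → mem=4 r[T0]=4 [LOAD]
4. CAS T0 → mem=5 r[T0]=4 [OK]
5. LOAD T0 → mem=5 r[T0]=5 [LOAD]
6. CAS T1 → mem=5 r[T1]=4 [RETRY]
7. CAS T0 → mem=6 r[T0]=5 [OK]
8. LOAD T0 → mem=6 r[T0]=6 [LOAD]
9. CAS T2 → mem=6 r[T2]=4 [RETRY]
10. CAS T0 → mem=7 r[T0]=6 [OK]
11. LOAD T0 → mem=7 r[T0]=7 [LOAD]
12. CAS T0 → mem=8 r[T0]=7 [OK]
13. LOAD T2 → mem=8 r[T2]=8 [LOAD]
14. CAS T2 → mem=9 r[T2]=8 [OK]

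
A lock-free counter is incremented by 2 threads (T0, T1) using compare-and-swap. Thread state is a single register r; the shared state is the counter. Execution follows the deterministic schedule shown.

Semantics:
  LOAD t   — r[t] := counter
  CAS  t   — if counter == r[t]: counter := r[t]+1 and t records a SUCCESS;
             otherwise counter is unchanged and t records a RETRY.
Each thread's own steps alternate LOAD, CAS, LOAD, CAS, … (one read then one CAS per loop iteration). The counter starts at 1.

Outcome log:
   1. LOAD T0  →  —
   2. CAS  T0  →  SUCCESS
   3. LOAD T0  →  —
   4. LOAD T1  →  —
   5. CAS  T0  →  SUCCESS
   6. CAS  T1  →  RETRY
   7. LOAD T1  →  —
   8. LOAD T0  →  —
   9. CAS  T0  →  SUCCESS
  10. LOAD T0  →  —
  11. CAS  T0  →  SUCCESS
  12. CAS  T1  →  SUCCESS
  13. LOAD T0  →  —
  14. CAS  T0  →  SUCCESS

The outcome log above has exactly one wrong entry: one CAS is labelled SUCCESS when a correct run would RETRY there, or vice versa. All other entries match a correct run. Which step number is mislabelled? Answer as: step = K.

step = 12

Correct run:
T0 LOAD — after: cnt=1, r=1 — load
T0 CAS — after: cnt=2, r=1 — ok
T0 LOAD — after: cnt=2, r=2 — load
T1 LOAD — after: cnt=2, r=2 — load
T0 CAS — after: cnt=3, r=2 — ok
T1 CAS — after: cnt=3, r=2 — retry
T1 LOAD — after: cnt=3, r=3 — load
T0 LOAD — after: cnt=3, r=3 — load
T0 CAS — after: cnt=4, r=3 — ok
T0 LOAD — after: cnt=4, r=4 — load
T0 CAS — after: cnt=5, r=4 — ok
T1 CAS — after: cnt=5, r=3 — retry
T0 LOAD — after: cnt=5, r=5 — load
T0 CAS — after: cnt=6, r=5 — ok
Mismatch at 12.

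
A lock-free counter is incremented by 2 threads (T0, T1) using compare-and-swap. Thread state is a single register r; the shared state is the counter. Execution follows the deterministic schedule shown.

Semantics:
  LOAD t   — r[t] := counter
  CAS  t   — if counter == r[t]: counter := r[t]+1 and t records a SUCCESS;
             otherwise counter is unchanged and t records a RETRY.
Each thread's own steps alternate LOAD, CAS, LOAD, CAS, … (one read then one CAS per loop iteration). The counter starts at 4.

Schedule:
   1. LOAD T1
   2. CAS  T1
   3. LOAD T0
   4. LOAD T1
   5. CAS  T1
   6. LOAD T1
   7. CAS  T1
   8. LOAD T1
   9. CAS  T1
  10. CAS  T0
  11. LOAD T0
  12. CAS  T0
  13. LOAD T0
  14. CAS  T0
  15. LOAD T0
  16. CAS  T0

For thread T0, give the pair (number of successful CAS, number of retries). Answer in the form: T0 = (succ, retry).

T0 = (3, 1)

#1 T1 reads 4
#2 T1 CAS(4→5) writes; counter now 5
#3 T0 reads 5
#4 T1 reads 5
#5 T1 CAS(5→6) writes; counter now 6
#6 T1 reads 6
#7 T1 CAS(6→7) writes; counter now 7
#8 T1 reads 7
#9 T1 CAS(7→8) writes; counter now 8
#10 T0 CAS(5→6) fails; counter now 8
#11 T0 reads 8
#12 T0 CAS(8→9) writes; counter now 9
#13 T0 reads 9
#14 T0 CAS(9→10) writes; counter now 10
#15 T0 reads 10
#16 T0 CAS(10→11) writes; counter now 11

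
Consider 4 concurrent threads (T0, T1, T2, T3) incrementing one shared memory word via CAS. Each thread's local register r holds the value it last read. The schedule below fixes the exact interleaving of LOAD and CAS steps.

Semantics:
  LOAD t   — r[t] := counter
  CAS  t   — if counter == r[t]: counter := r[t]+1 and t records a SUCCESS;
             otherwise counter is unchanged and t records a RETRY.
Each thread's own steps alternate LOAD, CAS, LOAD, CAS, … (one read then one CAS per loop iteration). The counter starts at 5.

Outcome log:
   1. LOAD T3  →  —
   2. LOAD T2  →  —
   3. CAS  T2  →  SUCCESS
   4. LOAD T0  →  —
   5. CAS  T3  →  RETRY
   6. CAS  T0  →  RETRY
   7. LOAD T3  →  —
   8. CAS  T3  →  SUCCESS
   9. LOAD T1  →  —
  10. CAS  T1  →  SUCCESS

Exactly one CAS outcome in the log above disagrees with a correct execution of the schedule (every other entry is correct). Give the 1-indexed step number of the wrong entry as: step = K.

step = 6

Correct run:
#1 T3 reads 5
#2 T2 reads 5
#3 T2 CAS(5→6) writes; counter now 6
#4 T0 reads 6
#5 T3 CAS(5→6) fails; counter now 6
#6 T0 CAS(6→7) writes; counter now 7
#7 T3 reads 7
#8 T3 CAS(7→8) writes; counter now 8
#9 T1 reads 8
#10 T1 CAS(8→9) writes; counter now 9
Flip is step 6.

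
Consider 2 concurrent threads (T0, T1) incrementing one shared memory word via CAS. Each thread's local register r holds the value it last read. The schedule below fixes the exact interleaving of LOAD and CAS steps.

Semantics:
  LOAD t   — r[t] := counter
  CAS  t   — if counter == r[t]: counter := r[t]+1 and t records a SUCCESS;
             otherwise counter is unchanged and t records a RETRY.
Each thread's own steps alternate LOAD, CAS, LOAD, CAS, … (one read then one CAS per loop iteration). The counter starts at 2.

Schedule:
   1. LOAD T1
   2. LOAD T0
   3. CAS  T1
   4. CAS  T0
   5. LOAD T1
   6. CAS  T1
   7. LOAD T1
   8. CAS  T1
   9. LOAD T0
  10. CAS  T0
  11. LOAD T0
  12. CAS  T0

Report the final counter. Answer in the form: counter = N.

T1 LOAD — after: cnt=2, r=2 — load
T0 LOAD — after: cnt=2, r=2 — load
T1 CAS — after: cnt=3, r=2 — ok
T0 CAS — after: cnt=3, r=2 — retry
T1 LOAD — after: cnt=3, r=3 — load
T1 CAS — after: cnt=4, r=3 — ok
T1 LOAD — after: cnt=4, r=4 — load
T1 CAS — after: cnt=5, r=4 — ok
T0 LOAD — after: cnt=5, r=5 — load
T0 CAS — after: cnt=6, r=5 — ok
T0 LOAD — after: cnt=6, r=6 — load
T0 CAS — after: cnt=7, r=6 — ok

counter = 7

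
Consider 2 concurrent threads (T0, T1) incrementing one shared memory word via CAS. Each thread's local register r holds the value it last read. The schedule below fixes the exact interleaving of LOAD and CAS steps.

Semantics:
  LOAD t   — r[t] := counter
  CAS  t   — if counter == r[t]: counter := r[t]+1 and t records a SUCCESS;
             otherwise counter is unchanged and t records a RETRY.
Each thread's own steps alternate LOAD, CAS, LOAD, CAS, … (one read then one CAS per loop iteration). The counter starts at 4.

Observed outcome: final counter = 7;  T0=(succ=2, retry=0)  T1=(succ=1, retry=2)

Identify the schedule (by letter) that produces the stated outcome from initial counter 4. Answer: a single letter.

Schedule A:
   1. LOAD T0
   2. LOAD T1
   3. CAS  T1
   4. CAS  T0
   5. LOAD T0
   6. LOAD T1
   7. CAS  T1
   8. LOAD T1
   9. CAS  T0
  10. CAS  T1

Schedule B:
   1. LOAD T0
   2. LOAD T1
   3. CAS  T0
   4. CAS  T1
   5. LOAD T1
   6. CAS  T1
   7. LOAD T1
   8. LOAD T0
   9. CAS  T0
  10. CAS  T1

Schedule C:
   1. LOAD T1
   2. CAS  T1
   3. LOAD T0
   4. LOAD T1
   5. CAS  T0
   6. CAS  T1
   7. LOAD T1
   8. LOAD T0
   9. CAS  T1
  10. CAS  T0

B

Run B:
#1 T0 reads 4
#2 T1 reads 4
#3 T0 CAS(4→5) writes; counter now 5
#4 T1 CAS(4→5) fails; counter now 5
#5 T1 reads 5
#6 T1 CAS(5→6) writes; counter now 6
#7 T1 reads 6
#8 T0 reads 6
#9 T0 CAS(6→7) writes; counter now 7
#10 T1 CAS(6→7) fails; counter now 7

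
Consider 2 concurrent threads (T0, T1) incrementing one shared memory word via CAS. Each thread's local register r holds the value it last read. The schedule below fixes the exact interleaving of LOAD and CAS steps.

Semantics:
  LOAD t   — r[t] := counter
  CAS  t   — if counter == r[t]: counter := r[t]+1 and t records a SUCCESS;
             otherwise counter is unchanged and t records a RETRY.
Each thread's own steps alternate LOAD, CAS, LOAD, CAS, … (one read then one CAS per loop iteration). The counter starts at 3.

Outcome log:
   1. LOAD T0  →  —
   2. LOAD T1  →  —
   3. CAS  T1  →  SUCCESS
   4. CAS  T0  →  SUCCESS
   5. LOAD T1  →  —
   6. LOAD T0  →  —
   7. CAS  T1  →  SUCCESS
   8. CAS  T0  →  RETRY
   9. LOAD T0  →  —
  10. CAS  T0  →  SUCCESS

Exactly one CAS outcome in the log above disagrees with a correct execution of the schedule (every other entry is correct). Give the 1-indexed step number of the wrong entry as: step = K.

step = 4

Correct run:
#1 T0 reads 3
#2 T1 reads 3
#3 T1 CAS(3→4) writes; counter now 4
#4 T0 CAS(3→4) fails; counter now 4
#5 T1 reads 4
#6 T0 reads 4
#7 T1 CAS(4→5) writes; counter now 5
#8 T0 CAS(4→5) fails; counter now 5
#9 T0 reads 5
#10 T0 CAS(5→6) writes; counter now 6
Log disagrees first at step 4.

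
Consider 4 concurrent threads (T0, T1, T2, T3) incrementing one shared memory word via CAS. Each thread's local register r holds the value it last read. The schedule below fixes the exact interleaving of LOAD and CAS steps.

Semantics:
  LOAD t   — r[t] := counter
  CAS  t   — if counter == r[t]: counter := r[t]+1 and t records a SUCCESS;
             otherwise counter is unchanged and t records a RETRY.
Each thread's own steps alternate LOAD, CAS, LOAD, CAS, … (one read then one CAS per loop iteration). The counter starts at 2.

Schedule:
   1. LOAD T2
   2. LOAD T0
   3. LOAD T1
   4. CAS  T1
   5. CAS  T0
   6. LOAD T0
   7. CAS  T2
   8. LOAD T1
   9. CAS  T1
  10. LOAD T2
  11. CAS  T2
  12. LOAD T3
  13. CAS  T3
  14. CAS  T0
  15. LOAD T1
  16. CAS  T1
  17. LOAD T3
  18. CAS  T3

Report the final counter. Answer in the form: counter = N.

counter = 8

[1] T2.load  rd  (counter 2, T2.r 2)
[2] T0.load  rd  (counter 2, T0.r 2)
[3] T1.load  rd  (counter 2, T1.r 2)
[4] T1.cas  hit  (counter 3, T1.r 2)
[5] T0.cas  miss  (counter 3, T0.r 2)
[6] T0.load  rd  (counter 3, T0.r 3)
[7] T2.cas  miss  (counter 3, T2.r 2)
[8] T1.load  rd  (counter 3, T1.r 3)
[9] T1.cas  hit  (counter 4, T1.r 3)
[10] T2.load  rd  (counter 4, T2.r 4)
[11] T2.cas  hit  (counter 5, T2.r 4)
[12] T3.load  rd  (counter 5, T3.r 5)
[13] T3.cas  hit  (counter 6, T3.r 5)
[14] T0.cas  miss  (counter 6, T0.r 3)
[15] T1.load  rd  (counter 6, T1.r 6)
[16] T1.cas  hit  (counter 7, T1.r 6)
[17] T3.load  rd  (counter 7, T3.r 7)
[18] T3.cas  hit  (counter 8, T3.r 7)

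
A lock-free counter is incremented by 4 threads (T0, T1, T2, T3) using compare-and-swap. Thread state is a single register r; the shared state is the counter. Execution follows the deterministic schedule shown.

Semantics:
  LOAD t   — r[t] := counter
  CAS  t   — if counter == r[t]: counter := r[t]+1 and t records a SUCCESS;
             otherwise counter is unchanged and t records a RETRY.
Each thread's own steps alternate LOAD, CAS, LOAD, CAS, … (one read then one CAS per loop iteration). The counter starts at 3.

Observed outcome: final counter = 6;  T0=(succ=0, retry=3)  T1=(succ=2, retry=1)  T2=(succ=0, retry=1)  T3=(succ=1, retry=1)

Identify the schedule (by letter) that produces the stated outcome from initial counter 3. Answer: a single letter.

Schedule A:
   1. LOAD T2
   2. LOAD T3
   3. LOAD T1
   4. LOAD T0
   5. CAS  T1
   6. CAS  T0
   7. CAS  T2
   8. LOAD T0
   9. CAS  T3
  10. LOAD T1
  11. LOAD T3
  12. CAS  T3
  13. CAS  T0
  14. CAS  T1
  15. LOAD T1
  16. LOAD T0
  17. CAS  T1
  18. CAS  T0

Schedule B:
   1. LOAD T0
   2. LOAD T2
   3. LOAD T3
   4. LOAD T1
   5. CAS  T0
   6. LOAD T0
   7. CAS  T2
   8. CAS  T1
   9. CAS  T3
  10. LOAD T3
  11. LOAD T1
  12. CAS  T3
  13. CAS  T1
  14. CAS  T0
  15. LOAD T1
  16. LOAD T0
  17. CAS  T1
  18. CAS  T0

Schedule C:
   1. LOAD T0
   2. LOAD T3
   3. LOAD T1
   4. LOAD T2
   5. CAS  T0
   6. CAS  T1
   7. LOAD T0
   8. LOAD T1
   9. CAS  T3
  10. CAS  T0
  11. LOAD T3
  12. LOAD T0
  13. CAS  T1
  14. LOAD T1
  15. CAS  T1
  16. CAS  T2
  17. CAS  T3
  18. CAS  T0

Run A:
1. LOAD T2 → mem=3 r[T2]=3 [LOAD]
2. LOAD T3 → mem=3 r[T3]=3 [LOAD]
3. LOAD T1 → mem=3 r[T1]=3 [LOAD]
4. LOAD T0 → mem=3 r[T0]=3 [LOAD]
5. CAS T1 → mem=4 r[T1]=3 [OK]
6. CAS T0 → mem=4 r[T0]=3 [RETRY]
7. CAS T2 → mem=4 r[T2]=3 [RETRY]
8. LOAD T0 → mem=4 r[T0]=4 [LOAD]
9. CAS T3 → mem=4 r[T3]=3 [RETRY]
10. LOAD T1 → mem=4 r[T1]=4 [LOAD]
11. LOAD T3 → mem=4 r[T3]=4 [LOAD]
12. CAS T3 → mem=5 r[T3]=4 [OK]
13. CAS T0 → mem=5 r[T0]=4 [RETRY]
14. CAS T1 → mem=5 r[T1]=4 [RETRY]
15. LOAD T1 → mem=5 r[T1]=5 [LOAD]
16. LOAD T0 → mem=5 r[T0]=5 [LOAD]
17. CAS T1 → mem=6 r[T1]=5 [OK]
18. CAS T0 → mem=6 r[T0]=5 [RETRY]

A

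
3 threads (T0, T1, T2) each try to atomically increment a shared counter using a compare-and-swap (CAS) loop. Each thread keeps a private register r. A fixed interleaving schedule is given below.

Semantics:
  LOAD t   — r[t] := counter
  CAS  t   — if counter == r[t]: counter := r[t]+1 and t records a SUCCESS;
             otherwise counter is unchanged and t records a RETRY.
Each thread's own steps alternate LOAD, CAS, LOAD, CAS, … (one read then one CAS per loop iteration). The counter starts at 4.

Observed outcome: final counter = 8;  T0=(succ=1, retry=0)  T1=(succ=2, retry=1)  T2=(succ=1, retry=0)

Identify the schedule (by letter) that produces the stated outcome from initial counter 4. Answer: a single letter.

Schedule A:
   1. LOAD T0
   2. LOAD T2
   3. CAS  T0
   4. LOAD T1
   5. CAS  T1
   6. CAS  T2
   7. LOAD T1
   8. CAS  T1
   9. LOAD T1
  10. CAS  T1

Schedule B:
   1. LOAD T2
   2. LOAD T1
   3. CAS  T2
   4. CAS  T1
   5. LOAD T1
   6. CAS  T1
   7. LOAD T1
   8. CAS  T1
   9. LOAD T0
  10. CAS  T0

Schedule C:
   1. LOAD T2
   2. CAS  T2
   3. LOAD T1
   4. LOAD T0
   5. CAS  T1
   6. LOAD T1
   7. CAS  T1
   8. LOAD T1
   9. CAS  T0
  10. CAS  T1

Tracing schedule B:
   1) LOAD T2:  M=4  r_T2=4
   2) LOAD T1:  M=4  r_T1=4
   3) CAS  T2:  M=5  r_T2=4 ✓
   4) CAS  T1:  M=5  r_T1=4 ✗
   5) LOAD T1:  M=5  r_T1=5
   6) CAS  T1:  M=6  r_T1=5 ✓
   7) LOAD T1:  M=6  r_T1=6
   8) CAS  T1:  M=7  r_T1=6 ✓
   9) LOAD T0:  M=7  r_T0=7
  10) CAS  T0:  M=8  r_T0=7 ✓

B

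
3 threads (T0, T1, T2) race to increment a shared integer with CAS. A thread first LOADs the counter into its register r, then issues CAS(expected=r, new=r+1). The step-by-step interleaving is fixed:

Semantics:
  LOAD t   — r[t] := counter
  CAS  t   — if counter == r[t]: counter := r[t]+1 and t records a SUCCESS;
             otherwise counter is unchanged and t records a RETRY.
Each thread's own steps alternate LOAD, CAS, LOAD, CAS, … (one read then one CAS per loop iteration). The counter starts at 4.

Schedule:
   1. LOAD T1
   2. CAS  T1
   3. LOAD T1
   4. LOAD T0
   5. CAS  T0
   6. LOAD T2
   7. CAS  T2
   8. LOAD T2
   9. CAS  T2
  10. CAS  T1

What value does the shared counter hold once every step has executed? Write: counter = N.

counter = 8

1. LOAD T1 → mem=4 r[T1]=4 [LOAD]
2. CAS T1 → mem=5 r[T1]=4 [OK]
3. LOAD T1 → mem=5 r[T1]=5 [LOAD]
4. LOAD T0 → mem=5 r[T0]=5 [LOAD]
5. CAS T0 → mem=6 r[T0]=5 [OK]
6. LOAD T2 → mem=6 r[T2]=6 [LOAD]
7. CAS T2 → mem=7 r[T2]=6 [OK]
8. LOAD T2 → mem=7 r[T2]=7 [LOAD]
9. CAS T2 → mem=8 r[T2]=7 [OK]
10. CAS T1 → mem=8 r[T1]=5 [RETRY]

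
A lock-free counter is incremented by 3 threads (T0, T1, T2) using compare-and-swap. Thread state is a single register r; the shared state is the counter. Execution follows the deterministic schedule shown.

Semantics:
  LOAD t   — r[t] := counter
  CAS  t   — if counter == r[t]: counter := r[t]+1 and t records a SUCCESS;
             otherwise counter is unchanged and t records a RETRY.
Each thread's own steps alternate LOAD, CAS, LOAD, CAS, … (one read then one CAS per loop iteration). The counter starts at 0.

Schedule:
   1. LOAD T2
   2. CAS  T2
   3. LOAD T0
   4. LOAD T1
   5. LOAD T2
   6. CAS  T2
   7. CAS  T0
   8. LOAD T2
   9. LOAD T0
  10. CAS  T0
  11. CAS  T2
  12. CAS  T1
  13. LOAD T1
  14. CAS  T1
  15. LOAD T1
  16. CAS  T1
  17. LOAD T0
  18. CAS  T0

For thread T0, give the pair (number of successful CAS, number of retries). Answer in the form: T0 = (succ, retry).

   1) LOAD T2:  M=0  r_T2=0
   2) CAS  T2:  M=1  r_T2=0 ✓
   3) LOAD T0:  M=1  r_T0=1
   4) LOAD T1:  M=1  r_T1=1
   5) LOAD T2:  M=1  r_T2=1
   6) CAS  T2:  M=2  r_T2=1 ✓
   7) CAS  T0:  M=2  r_T0=1 ✗
   8) LOAD T2:  M=2  r_T2=2
   9) LOAD T0:  M=2  r_T0=2
  10) CAS  T0:  M=3  r_T0=2 ✓
  11) CAS  T2:  M=3  r_T2=2 ✗
  12) CAS  T1:  M=3  r_T1=1 ✗
  13) LOAD T1:  M=3  r_T1=3
  14) CAS  T1:  M=4  r_T1=3 ✓
  15) LOAD T1:  M=4  r_T1=4
  16) CAS  T1:  M=5  r_T1=4 ✓
  17) LOAD T0:  M=5  r_T0=5
  18) CAS  T0:  M=6  r_T0=5 ✓

T0 = (2, 1)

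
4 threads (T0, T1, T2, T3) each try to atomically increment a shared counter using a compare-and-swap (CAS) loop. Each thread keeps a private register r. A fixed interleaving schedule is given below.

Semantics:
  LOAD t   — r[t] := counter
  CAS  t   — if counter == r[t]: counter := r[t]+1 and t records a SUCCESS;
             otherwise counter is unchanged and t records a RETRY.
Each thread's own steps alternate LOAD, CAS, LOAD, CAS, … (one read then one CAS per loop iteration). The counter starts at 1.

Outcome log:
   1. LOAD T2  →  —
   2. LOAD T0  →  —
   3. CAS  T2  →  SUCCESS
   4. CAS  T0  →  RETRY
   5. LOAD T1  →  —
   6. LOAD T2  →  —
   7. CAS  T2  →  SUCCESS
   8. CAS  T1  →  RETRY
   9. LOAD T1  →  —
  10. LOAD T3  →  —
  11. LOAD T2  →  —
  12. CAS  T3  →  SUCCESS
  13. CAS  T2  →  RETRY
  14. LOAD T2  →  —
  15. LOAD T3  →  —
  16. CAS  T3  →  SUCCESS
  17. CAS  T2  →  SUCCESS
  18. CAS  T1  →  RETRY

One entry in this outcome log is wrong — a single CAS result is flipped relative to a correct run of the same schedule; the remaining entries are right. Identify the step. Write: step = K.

step = 17

Re-executing:
#1 T2 reads 1
#2 T0 reads 1
#3 T2 CAS(1→2) writes; counter now 2
#4 T0 CAS(1→2) fails; counter now 2
#5 T1 reads 2
#6 T2 reads 2
#7 T2 CAS(2→3) writes; counter now 3
#8 T1 CAS(2→3) fails; counter now 3
#9 T1 reads 3
#10 T3 reads 3
#11 T2 reads 3
#12 T3 CAS(3→4) writes; counter now 4
#13 T2 CAS(3→4) fails; counter now 4
#14 T2 reads 4
#15 T3 reads 4
#16 T3 CAS(4→5) writes; counter now 5
#17 T2 CAS(4→5) fails; counter now 5
#18 T1 CAS(3→4) fails; counter now 5
Mismatch at 17.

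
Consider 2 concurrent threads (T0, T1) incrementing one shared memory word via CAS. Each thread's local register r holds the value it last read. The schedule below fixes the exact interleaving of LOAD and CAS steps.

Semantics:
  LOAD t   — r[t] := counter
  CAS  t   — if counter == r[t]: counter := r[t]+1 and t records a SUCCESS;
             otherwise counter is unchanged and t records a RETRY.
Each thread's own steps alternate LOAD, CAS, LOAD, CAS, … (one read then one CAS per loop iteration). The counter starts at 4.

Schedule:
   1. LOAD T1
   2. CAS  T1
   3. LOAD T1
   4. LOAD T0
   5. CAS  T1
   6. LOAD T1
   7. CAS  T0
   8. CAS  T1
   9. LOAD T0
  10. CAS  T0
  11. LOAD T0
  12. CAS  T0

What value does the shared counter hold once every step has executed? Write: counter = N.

counter = 9

   1) LOAD T1:  M=4  r_T1=4
   2) CAS  T1:  M=5  r_T1=4 ✓
   3) LOAD T1:  M=5  r_T1=5
   4) LOAD T0:  M=5  r_T0=5
   5) CAS  T1:  M=6  r_T1=5 ✓
   6) LOAD T1:  M=6  r_T1=6
   7) CAS  T0:  M=6  r_T0=5 ✗
   8) CAS  T1:  M=7  r_T1=6 ✓
   9) LOAD T0:  M=7  r_T0=7
  10) CAS  T0:  M=8  r_T0=7 ✓
  11) LOAD T0:  M=8  r_T0=8
  12) CAS  T0:  M=9  r_T0=8 ✓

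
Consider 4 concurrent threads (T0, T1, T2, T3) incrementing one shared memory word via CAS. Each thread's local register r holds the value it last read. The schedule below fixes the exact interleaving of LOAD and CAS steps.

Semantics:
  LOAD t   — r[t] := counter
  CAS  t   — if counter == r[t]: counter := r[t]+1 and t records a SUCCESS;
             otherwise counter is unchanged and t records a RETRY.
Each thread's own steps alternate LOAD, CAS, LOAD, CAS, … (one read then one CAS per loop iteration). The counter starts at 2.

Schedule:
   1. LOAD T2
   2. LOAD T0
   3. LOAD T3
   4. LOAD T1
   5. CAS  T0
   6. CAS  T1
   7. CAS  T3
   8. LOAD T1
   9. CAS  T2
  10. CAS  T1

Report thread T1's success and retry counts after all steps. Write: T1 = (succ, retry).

1. LOAD T2 → mem=2 r[T2]=2 [LOAD]
2. LOAD T0 → mem=2 r[T0]=2 [LOAD]
3. LOAD T3 → mem=2 r[T3]=2 [LOAD]
4. LOAD T1 → mem=2 r[T1]=2 [LOAD]
5. CAS T0 → mem=3 r[T0]=2 [OK]
6. CAS T1 → mem=3 r[T1]=2 [RETRY]
7. CAS T3 → mem=3 r[T3]=2 [RETRY]
8. LOAD T1 → mem=3 r[T1]=3 [LOAD]
9. CAS T2 → mem=3 r[T2]=2 [RETRY]
10. CAS T1 → mem=4 r[T1]=3 [OK]

T1 = (1, 1)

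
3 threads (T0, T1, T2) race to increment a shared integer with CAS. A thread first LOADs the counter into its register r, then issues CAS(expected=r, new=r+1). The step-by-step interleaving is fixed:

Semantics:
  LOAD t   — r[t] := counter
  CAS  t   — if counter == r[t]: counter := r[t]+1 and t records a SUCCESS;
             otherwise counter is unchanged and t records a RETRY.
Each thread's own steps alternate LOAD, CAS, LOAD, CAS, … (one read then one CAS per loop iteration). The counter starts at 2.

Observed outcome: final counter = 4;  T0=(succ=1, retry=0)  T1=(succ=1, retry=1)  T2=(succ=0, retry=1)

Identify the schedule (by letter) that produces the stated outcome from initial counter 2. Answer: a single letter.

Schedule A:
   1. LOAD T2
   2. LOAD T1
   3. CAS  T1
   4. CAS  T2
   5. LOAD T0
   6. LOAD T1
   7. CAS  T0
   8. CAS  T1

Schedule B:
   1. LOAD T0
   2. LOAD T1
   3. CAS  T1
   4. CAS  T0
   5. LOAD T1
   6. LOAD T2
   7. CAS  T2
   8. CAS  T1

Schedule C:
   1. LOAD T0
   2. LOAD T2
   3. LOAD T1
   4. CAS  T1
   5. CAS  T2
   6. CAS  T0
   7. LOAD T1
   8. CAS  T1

Run A:
step 1: T2 LOAD ⇒ load; ctr=2 reg=2
step 2: T1 LOAD ⇒ load; ctr=2 reg=2
step 3: T1 CAS ⇒ ok; ctr=3 reg=2
step 4: T2 CAS ⇒ retry; ctr=3 reg=2
step 5: T0 LOAD ⇒ load; ctr=3 reg=3
step 6: T1 LOAD ⇒ load; ctr=3 reg=3
step 7: T0 CAS ⇒ ok; ctr=4 reg=3
step 8: T1 CAS ⇒ retry; ctr=4 reg=3

A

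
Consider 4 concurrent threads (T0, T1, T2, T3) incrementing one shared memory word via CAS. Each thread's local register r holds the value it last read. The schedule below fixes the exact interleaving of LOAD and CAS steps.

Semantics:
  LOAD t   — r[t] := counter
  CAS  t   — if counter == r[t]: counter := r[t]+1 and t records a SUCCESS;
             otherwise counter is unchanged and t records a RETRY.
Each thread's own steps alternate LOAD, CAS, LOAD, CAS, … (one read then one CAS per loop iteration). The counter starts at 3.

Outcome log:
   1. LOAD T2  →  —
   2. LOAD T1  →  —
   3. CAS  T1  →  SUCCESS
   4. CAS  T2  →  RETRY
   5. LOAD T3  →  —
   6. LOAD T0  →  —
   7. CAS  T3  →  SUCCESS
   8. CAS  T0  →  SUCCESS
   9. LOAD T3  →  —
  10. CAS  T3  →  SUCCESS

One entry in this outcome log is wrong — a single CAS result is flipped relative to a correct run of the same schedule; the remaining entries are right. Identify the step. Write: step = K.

step = 8

Reference trace:
1. LOAD T2 → mem=3 r[T2]=3 [LOAD]
2. LOAD T1 → mem=3 r[T1]=3 [LOAD]
3. CAS T1 → mem=4 r[T1]=3 [OK]
4. CAS T2 → mem=4 r[T2]=3 [RETRY]
5. LOAD T3 → mem=4 r[T3]=4 [LOAD]
6. LOAD T0 → mem=4 r[T0]=4 [LOAD]
7. CAS T3 → mem=5 r[T3]=4 [OK]
8. CAS T0 → mem=5 r[T0]=4 [RETRY]
9. LOAD T3 → mem=5 r[T3]=5 [LOAD]
10. CAS T3 → mem=6 r[T3]=5 [OK]
Flip is step 8.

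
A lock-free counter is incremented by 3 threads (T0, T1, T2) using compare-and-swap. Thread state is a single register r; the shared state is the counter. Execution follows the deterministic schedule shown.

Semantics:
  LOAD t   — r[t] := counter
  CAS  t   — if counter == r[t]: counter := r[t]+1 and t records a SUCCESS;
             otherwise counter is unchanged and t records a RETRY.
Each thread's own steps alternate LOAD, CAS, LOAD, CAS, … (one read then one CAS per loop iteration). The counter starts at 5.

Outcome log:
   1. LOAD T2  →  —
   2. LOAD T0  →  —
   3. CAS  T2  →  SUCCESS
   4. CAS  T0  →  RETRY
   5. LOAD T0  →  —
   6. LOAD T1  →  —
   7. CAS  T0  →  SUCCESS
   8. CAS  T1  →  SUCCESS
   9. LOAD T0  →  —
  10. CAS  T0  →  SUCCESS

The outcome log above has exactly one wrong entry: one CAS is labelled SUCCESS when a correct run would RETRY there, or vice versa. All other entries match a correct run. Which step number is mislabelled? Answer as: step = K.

Re-executing:
step 1: T2 LOAD ⇒ load; ctr=5 reg=5
step 2: T0 LOAD ⇒ load; ctr=5 reg=5
step 3: T2 CAS ⇒ ok; ctr=6 reg=5
step 4: T0 CAS ⇒ retry; ctr=6 reg=5
step 5: T0 LOAD ⇒ load; ctr=6 reg=6
step 6: T1 LOAD ⇒ load; ctr=6 reg=6
step 7: T0 CAS ⇒ ok; ctr=7 reg=6
step 8: T1 CAS ⇒ retry; ctr=7 reg=6
step 9: T0 LOAD ⇒ load; ctr=7 reg=7
step 10: T0 CAS ⇒ ok; ctr=8 reg=7
Flip is step 8.

step = 8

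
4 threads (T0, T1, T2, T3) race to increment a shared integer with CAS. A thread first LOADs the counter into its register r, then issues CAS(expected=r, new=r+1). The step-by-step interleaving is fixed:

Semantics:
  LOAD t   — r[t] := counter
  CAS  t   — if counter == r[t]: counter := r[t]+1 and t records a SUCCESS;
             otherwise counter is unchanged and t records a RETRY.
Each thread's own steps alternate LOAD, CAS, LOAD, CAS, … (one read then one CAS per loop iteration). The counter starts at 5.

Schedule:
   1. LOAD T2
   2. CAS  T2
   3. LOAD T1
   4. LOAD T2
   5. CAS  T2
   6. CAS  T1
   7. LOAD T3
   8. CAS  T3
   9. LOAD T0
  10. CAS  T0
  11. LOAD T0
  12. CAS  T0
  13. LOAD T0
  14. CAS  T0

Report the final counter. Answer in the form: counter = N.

step 1: T2 LOAD ⇒ load; ctr=5 reg=5
step 2: T2 CAS ⇒ ok; ctr=6 reg=5
step 3: T1 LOAD ⇒ load; ctr=6 reg=6
step 4: T2 LOAD ⇒ load; ctr=6 reg=6
step 5: T2 CAS ⇒ ok; ctr=7 reg=6
step 6: T1 CAS ⇒ retry; ctr=7 reg=6
step 7: T3 LOAD ⇒ load; ctr=7 reg=7
step 8: T3 CAS ⇒ ok; ctr=8 reg=7
step 9: T0 LOAD ⇒ load; ctr=8 reg=8
step 10: T0 CAS ⇒ ok; ctr=9 reg=8
step 11: T0 LOAD ⇒ load; ctr=9 reg=9
step 12: T0 CAS ⇒ ok; ctr=10 reg=9
step 13: T0 LOAD ⇒ load; ctr=10 reg=10
step 14: T0 CAS ⇒ ok; ctr=11 reg=10

counter = 11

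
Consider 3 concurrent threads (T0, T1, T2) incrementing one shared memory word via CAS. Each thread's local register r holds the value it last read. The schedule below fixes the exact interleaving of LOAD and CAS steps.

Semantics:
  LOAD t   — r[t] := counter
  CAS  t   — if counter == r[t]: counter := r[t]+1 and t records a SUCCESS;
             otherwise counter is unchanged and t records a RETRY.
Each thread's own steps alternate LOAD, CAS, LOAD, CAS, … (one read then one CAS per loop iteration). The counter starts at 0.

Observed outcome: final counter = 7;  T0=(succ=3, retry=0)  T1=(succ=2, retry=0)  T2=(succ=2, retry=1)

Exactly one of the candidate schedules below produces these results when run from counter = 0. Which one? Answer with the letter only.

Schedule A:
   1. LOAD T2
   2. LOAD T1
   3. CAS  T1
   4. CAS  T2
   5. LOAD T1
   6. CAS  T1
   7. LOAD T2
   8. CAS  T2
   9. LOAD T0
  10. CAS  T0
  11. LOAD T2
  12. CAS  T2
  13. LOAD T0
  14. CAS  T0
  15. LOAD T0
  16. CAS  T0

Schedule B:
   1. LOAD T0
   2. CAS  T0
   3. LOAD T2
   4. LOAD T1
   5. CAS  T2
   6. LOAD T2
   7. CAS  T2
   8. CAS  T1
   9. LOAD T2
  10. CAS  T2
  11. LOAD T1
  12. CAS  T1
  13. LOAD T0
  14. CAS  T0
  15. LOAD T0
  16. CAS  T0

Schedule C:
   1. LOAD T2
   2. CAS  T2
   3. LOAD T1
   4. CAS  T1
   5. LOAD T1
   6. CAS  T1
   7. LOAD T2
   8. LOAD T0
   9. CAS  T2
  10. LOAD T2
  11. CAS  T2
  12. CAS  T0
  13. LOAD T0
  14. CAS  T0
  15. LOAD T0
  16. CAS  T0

A

Tracing schedule A:
step 1: T2 LOAD ⇒ load; ctr=0 reg=0
step 2: T1 LOAD ⇒ load; ctr=0 reg=0
step 3: T1 CAS ⇒ ok; ctr=1 reg=0
step 4: T2 CAS ⇒ retry; ctr=1 reg=0
step 5: T1 LOAD ⇒ load; ctr=1 reg=1
step 6: T1 CAS ⇒ ok; ctr=2 reg=1
step 7: T2 LOAD ⇒ load; ctr=2 reg=2
step 8: T2 CAS ⇒ ok; ctr=3 reg=2
step 9: T0 LOAD ⇒ load; ctr=3 reg=3
step 10: T0 CAS ⇒ ok; ctr=4 reg=3
step 11: T2 LOAD ⇒ load; ctr=4 reg=4
step 12: T2 CAS ⇒ ok; ctr=5 reg=4
step 13: T0 LOAD ⇒ load; ctr=5 reg=5
step 14: T0 CAS ⇒ ok; ctr=6 reg=5
step 15: T0 LOAD ⇒ load; ctr=6 reg=6
step 16: T0 CAS ⇒ ok; ctr=7 reg=6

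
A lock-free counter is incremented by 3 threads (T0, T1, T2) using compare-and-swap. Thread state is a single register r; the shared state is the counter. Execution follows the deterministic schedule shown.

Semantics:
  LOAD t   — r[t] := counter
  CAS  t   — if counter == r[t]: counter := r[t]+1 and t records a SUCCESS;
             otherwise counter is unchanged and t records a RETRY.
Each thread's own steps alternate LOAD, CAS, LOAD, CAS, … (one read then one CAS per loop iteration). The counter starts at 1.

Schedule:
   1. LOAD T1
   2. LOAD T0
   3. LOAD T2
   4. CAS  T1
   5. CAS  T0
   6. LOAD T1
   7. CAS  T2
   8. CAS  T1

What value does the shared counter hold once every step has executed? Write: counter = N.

step 1: T1 LOAD ⇒ load; ctr=1 reg=1
step 2: T0 LOAD ⇒ load; ctr=1 reg=1
step 3: T2 LOAD ⇒ load; ctr=1 reg=1
step 4: T1 CAS ⇒ ok; ctr=2 reg=1
step 5: T0 CAS ⇒ retry; ctr=2 reg=1
step 6: T1 LOAD ⇒ load; ctr=2 reg=2
step 7: T2 CAS ⇒ retry; ctr=2 reg=1
step 8: T1 CAS ⇒ ok; ctr=3 reg=2

counter = 3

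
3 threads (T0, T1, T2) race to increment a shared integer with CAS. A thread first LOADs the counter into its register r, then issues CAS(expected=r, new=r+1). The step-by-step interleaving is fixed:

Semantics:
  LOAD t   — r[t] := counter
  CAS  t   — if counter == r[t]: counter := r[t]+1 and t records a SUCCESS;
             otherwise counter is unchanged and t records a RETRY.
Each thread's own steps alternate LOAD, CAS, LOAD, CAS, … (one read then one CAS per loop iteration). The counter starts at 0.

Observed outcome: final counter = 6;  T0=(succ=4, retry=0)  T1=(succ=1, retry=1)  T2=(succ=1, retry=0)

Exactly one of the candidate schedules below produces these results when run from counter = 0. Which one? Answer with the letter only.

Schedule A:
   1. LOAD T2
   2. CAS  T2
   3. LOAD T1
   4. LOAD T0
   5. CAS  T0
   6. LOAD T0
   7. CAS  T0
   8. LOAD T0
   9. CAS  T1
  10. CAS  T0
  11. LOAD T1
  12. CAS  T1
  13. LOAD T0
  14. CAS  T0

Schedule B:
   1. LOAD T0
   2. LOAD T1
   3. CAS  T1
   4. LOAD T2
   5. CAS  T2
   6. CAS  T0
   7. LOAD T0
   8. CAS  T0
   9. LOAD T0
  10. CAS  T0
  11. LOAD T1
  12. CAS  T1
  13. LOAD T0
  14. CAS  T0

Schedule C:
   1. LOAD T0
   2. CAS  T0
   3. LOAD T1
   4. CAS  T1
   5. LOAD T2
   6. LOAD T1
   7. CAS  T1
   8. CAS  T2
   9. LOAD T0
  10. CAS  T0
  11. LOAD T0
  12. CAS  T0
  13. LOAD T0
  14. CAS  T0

Simulating candidate A:
   1) LOAD T2:  M=0  r_T2=0
   2) CAS  T2:  M=1  r_T2=0 ✓
   3) LOAD T1:  M=1  r_T1=1
   4) LOAD T0:  M=1  r_T0=1
   5) CAS  T0:  M=2  r_T0=1 ✓
   6) LOAD T0:  M=2  r_T0=2
   7) CAS  T0:  M=3  r_T0=2 ✓
   8) LOAD T0:  M=3  r_T0=3
   9) CAS  T1:  M=3  r_T1=1 ✗
  10) CAS  T0:  M=4  r_T0=3 ✓
  11) LOAD T1:  M=4  r_T1=4
  12) CAS  T1:  M=5  r_T1=4 ✓
  13) LOAD T0:  M=5  r_T0=5
  14) CAS  T0:  M=6  r_T0=5 ✓

A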